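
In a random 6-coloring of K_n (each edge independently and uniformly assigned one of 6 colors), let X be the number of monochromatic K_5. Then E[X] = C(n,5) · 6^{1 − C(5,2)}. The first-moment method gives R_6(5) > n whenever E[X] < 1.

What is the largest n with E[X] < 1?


We need C(n, 5) · 6^{1 − 10} < 1, i.e. C(n, 5) < 6^{10 − 1} = 10077696.
Check values of n near the boundary:
  n = 63: C(63, 5) = 7028847; 7028847 < 10077696? YES
  n = 64: C(64, 5) = 7624512; 7624512 < 10077696? YES
  n = 65: C(65, 5) = 8259888; 8259888 < 10077696? YES
  n = 66: C(66, 5) = 8936928; 8936928 < 10077696? YES
  n = 67: C(67, 5) = 9657648; 9657648 < 10077696? YES
  n = 68: C(68, 5) = 10424128; 10424128 < 10077696? NO
  n = 69: C(69, 5) = 11238513; 11238513 < 10077696? NO
The largest n with C(n, 5) < 10077696 is n = 67 (where E[X] = 67067/69984 ≈ 0.95832). Hence R_6(5) > 67, i.e. R_6(5) ≥ 68.

Largest n = 67; hence R_6(5) > 67.


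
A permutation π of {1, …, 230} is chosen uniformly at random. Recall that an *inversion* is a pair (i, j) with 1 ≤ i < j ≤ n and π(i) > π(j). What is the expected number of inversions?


Write X = Σ X_I over the C(230, 2) = 26335 pairs i < j, with X_I the indicator of one inversion.
There are 26335 indicators.
For each fixed pair i < j, the values π(i) and π(j) are two distinct elements of {1, …, 230} in uniformly random order; by symmetry P[π(i) > π(j)] = 1/2.
By linearity: E[X] = 26335 · (1/2) = C(230, 2) · (1/2) = 26335/2 = 26335/2 ≈ 13167.5000.

E[X] = 26335/2 = 13167.5000.


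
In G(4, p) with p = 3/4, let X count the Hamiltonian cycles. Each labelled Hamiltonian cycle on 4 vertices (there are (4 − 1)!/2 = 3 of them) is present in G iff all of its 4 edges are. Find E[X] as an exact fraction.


K_4 has (4 − 1)!/2 = 3 labelled Hamiltonian cycles.
For each such Hamiltonian cycle H, let X_H = 1 if all 4 edges of H are present in G. Then P[X_H = 1] = p^{4} = (3/4)^{4} = 81/256.
By linearity of expectation: E[X] = Σ_H E[X_H] = 3 · p^{4} = 3 · 81/256 = 243/256.
Numerically: E[X] ≈ 0.949219.

E[X] = 3 · (3/4)^{4} = 243/256 ≈ 0.949219.


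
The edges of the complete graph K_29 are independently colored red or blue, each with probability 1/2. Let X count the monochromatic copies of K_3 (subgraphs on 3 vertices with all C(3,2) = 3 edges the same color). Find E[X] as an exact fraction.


Let X = Σ_S X_S over the C(29, 3) = 3654 subsets S of size 3, where X_S = 1 if the K_3 on S is monochromatic.
For a fixed S, the K_3 on S has C(3, 2) = 3 edges. P[all 3 edges red] = (1/2)^3, and likewise for blue, so P[monochromatic] = 2·(1/2)^3 = 2^{1 − 3} = 1/4.
By linearity: E[X] = C(29, 3) · 2^{1 − 3} = 3654 · 1/4 = 1827/2.
Numerically: E[X] ≈ 913.500.

E[X] = C(29,3)·2^(1−C(3,2)) = 1827/2 ≈ 913.500.


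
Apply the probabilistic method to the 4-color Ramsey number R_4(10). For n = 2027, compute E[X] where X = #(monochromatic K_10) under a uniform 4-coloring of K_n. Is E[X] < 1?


E[X] = C(2027, 10) · 4^{1 − 45} = 315586117401470604332341335 · 4^{−44} = 315586117401470604332341335/309485009821345068724781056.
As a reduced fraction: E[X] = 315586117401470604332341335/309485009821345068724781056 ≈ 1.01971.
Is E[X] < 1? NO.
Since E[X] ≥ 1, the first-moment bound is inconclusive at n = 2027; it does NOT by itself certify R_4(10) > 2027.

E[X] = 315586117401470604332341335/309485009821345068724781056 ≈ 1.01971; E[X] ≥ 1; first-moment method inconclusive here.


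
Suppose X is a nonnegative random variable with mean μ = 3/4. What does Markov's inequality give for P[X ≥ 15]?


μ = E[X] = 3/4, a = 15.
Markov: P[X ≥ 15] ≤ μ/a = (3/4)/15 = 1/20.
Numerically: ≈ 0.050.
(Since a = 15 > μ = 0.750, the bound 1/20 is < 1 and informative.)

P[X ≥ 15] ≤ 1/20 ≈ 0.050.


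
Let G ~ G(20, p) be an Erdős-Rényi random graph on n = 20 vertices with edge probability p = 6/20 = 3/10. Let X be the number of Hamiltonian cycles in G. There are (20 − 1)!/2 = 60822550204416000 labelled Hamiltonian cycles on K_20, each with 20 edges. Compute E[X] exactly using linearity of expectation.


K_20 has (20 − 1)!/2 = 60822550204416000 labelled Hamiltonian cycles.
For each such Hamiltonian cycle H, let X_H = 1 if all 20 edges of H are present in G. Then P[X_H = 1] = p^{20} = (3/10)^{20} = 3486784401/100000000000000000000.
By linearity of expectation: E[X] = Σ_H E[X_H] = 60822550204416000 · p^{20} = 60822550204416000 · 3486784401/100000000000000000000 = 51776152168407487821/24414062500000.
Numerically: E[X] ≈ 2.12075e+06.

E[X] = 60822550204416000 · (3/10)^{20} = 51776152168407487821/24414062500000 ≈ 2.12075e+06.


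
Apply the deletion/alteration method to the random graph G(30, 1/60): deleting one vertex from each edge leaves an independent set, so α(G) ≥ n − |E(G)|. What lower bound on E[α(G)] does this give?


E[|E(G)|] = C(30, 2)·p = 435 · (1/60) = 29/4.
E[α(G)] ≥ n − E[|E(G)|] = 30 − 29/4 = 91/4.
Numerically: ≈ 22.7500.
(This is only a lower bound; the true E[α(G)] may be larger.)

E[α(G)] ≥ 91/4 ≈ 22.7500.


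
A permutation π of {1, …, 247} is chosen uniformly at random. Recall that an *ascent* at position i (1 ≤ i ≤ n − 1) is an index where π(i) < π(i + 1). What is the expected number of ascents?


Write X = Σ X_I over i = 1, …, 246, with X_I the indicator of one ascent.
There are 246 indicators.
For each fixed i, the pair (π(i), π(i+1)) is a uniformly random ordered pair of distinct values from {1, …, 247}; by symmetry P[π(i) < π(i+1)] = 1/2.
By linearity: E[X] = 246 · (1/2) = (247 − 1) · (1/2) = 123 ≈ 123.0000.

E[X] = 123 = 123.0000.


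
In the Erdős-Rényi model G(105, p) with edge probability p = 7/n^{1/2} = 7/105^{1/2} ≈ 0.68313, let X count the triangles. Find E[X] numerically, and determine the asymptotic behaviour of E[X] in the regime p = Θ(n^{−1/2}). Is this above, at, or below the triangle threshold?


Number of potential triangles: C(105, 3) = 187460.
Each occurs with probability p³ ≈ (0.68313)³ ≈ 3.1879402e-01.
By linearity: E[X] = C(105, 3)·p³ ≈ 187460 · 3.1879402e-01 ≈ 59761.12771.
Since α = 1/2 < 1, p = c/n^{1/2} ≫ 1/n is above the triangle threshold p ~ 1/n. Asymptotically E[X] ~ (c³/6)·n^{3(1−α)} = (7³/6)·n^{1.5} → ∞; triangles are abundant w.h.p.

E[X] ≈ 59761.12771; in regime p = Θ(1/n^{1/2}) E[X] diverges (above the triangle threshold p ~ 1/n).


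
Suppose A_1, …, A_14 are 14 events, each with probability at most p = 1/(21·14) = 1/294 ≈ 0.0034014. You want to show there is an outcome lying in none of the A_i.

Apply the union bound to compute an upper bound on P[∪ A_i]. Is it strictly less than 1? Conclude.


Union bound: P[∪_{i=1}^{14} A_i] ≤ Σ_i P[A_i] ≤ 14·p = 14·(1/294) = 1/21.
Numerically: 1/21 ≈ 0.0476190.
Is 1/21 < 1? YES.
Since P[∪ A_i] ≤ 1/21 < 1, the complement has P[∩ A_i^c] ≥ 1 − 1/21 = 20/21 > 0, so some outcome avoids every A_i.

14·p = 1/21 ≈ 0.0476190; existence CERTIFIED by the union bound.


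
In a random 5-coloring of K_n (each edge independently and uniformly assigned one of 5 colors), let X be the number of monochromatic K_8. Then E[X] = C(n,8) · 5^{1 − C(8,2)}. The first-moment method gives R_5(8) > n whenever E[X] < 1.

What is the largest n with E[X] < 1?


We need C(n, 8) · 5^{1 − 28} < 1, i.e. C(n, 8) < 5^{28 − 1} = 7450580596923828125.
Check values of n near the boundary:
  n = 859: C(859, 8) = 7115855595170747139; 7115855595170747139 < 7450580596923828125? YES
  n = 860: C(860, 8) = 7182671140665308145; 7182671140665308145 < 7450580596923828125? YES
  n = 861: C(861, 8) = 7250034996615275865; 7250034996615275865 < 7450580596923828125? YES
  n = 862: C(862, 8) = 7317951015318931845; 7317951015318931845 < 7450580596923828125? YES
  n = 863: C(863, 8) = 7386423071602617757; 7386423071602617757 < 7450580596923828125? YES
  n = 864: C(864, 8) = 7455455062926006708; 7455455062926006708 < 7450580596923828125? NO
The largest n with C(n, 8) < 7450580596923828125 is n = 863 (where E[X] = 7386423071602617757/7450580596923828125 ≈ 0.991389). Hence R_5(8) > 863, i.e. R_5(8) ≥ 864.

Largest n = 863; hence R_5(8) > 863.


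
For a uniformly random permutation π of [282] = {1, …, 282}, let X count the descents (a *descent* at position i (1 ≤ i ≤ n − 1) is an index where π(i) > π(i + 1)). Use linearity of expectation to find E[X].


Write X = Σ X_I over i = 1, …, 281, with X_I the indicator of one descent.
There are 281 indicators.
For each fixed i, the pair (π(i), π(i+1)) is a uniformly random ordered pair of distinct values from {1, …, 282}; by symmetry P[π(i) > π(i+1)] = 1/2.
By linearity: E[X] = 281 · (1/2) = (282 − 1) · (1/2) = 281/2 ≈ 140.5000.

E[X] = 281/2 = 140.5000.


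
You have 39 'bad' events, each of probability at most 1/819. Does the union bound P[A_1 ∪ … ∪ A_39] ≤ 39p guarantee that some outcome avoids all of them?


Union bound: P[∪_{i=1}^{39} A_i] ≤ Σ_i P[A_i] ≤ 39·p = 39·(1/819) = 1/21.
Numerically: 1/21 ≈ 0.048.
Is 1/21 < 1? YES.
Since P[∪ A_i] ≤ 1/21 < 1, the complement has P[∩ A_i^c] ≥ 1 − 1/21 = 20/21 > 0, so some outcome avoids every A_i.

39·p = 1/21 ≈ 0.048; existence CERTIFIED by the union bound.


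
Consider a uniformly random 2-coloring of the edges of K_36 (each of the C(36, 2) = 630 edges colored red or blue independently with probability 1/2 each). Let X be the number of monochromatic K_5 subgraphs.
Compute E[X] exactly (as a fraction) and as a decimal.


Let X = Σ_S X_S over the C(36, 5) = 376992 subsets S of size 5, where X_S = 1 if the K_5 on S is monochromatic.
For a fixed S, the K_5 on S has C(5, 2) = 10 edges. P[all 10 edges red] = (1/2)^10, and likewise for blue, so P[monochromatic] = 2·(1/2)^10 = 2^{1 − 10} = 1/512.
By linearity: E[X] = C(36, 5) · 2^{1 − 10} = 376992 · 1/512 = 11781/16.
Numerically: E[X] ≈ 736.312500.

E[X] = C(36,5)·2^(1−C(5,2)) = 11781/16 ≈ 736.312500.


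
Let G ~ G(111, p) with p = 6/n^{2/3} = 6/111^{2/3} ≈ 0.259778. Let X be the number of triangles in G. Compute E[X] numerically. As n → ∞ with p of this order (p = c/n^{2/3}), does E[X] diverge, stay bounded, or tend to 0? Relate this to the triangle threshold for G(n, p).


Number of potential triangles: C(111, 3) = 221815.
Each occurs with probability p³ ≈ (0.259778)³ ≈ 1.75310446e-02.
By linearity: E[X] = C(111, 3)·p³ ≈ 221815 · 1.75310446e-02 ≈ 3888.648649.
Since α = 2/3 < 1, p = c/n^{2/3} ≫ 1/n is above the triangle threshold p ~ 1/n. Asymptotically E[X] ~ (c³/6)·n^{3(1−α)} = (6³/6)·n^{1} → ∞; triangles are abundant w.h.p.

E[X] ≈ 3888.648649; in regime p = Θ(1/n^{2/3}) E[X] diverges (above the triangle threshold p ~ 1/n).


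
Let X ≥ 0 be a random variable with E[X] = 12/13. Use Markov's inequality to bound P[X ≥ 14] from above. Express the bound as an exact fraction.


μ = E[X] = 12/13, a = 14.
Markov: P[X ≥ 14] ≤ μ/a = (12/13)/14 = 6/91.
Numerically: ≈ 0.066.
(Since a = 14 > μ = 0.923, the bound 6/91 is < 1 and informative.)

P[X ≥ 14] ≤ 6/91 ≈ 0.066.


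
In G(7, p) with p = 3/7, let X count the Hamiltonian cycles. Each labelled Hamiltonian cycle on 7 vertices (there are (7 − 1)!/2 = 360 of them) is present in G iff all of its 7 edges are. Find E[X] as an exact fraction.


K_7 has (7 − 1)!/2 = 360 labelled Hamiltonian cycles.
For each such Hamiltonian cycle H, let X_H = 1 if all 7 edges of H are present in G. Then P[X_H = 1] = p^{7} = (3/7)^{7} = 2187/823543.
By linearity of expectation: E[X] = Σ_H E[X_H] = 360 · p^{7} = 360 · 2187/823543 = 787320/823543.
Numerically: E[X] ≈ 0.956016.

E[X] = 360 · (3/7)^{7} = 787320/823543 ≈ 0.956016.


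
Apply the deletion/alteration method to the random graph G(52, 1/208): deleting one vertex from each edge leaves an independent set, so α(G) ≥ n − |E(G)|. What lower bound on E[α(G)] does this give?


E[|E(G)|] = C(52, 2)·p = 1326 · (1/208) = 51/8.
E[α(G)] ≥ n − E[|E(G)|] = 52 − 51/8 = 365/8.
Numerically: ≈ 45.62500.
(This is only a lower bound; the true E[α(G)] may be larger.)

E[α(G)] ≥ 365/8 ≈ 45.62500.


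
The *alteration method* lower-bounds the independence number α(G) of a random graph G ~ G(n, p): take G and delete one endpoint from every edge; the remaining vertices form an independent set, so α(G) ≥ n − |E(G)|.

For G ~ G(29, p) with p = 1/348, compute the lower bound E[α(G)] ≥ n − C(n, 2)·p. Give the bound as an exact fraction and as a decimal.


E[|E(G)|] = C(29, 2)·p = 406 · (1/348) = 7/6.
E[α(G)] ≥ n − E[|E(G)|] = 29 − 7/6 = 167/6.
Numerically: ≈ 27.833333.
(This is only a lower bound; the true E[α(G)] may be larger.)

E[α(G)] ≥ 167/6 ≈ 27.833333.


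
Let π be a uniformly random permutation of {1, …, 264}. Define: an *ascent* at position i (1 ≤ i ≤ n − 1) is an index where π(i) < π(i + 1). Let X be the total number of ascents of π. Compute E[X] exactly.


Write X = Σ X_I over i = 1, …, 263, with X_I the indicator of one ascent.
There are 263 indicators.
For each fixed i, the pair (π(i), π(i+1)) is a uniformly random ordered pair of distinct values from {1, …, 264}; by symmetry P[π(i) < π(i+1)] = 1/2.
By linearity: E[X] = 263 · (1/2) = (264 − 1) · (1/2) = 263/2 ≈ 131.5000.

E[X] = 263/2 = 131.5000.


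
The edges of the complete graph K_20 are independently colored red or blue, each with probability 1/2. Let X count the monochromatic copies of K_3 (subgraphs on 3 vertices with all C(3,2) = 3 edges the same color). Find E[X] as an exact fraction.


Let X = Σ_S X_S over the C(20, 3) = 1140 subsets S of size 3, where X_S = 1 if the K_3 on S is monochromatic.
For a fixed S, the K_3 on S has C(3, 2) = 3 edges. P[all 3 edges red] = (1/2)^3, and likewise for blue, so P[monochromatic] = 2·(1/2)^3 = 2^{1 − 3} = 1/4.
By linearity: E[X] = C(20, 3) · 2^{1 − 3} = 1140 · 1/4 = 285.
Numerically: E[X] ≈ 285.000000.

E[X] = C(20,3)·2^(1−C(3,2)) = 285 ≈ 285.000000.


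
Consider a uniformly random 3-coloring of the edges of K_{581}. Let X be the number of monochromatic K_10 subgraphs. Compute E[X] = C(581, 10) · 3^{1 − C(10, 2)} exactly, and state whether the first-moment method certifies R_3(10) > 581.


E[X] = C(581, 10) · 3^{1 − 45} = 1117316416086113363120 · 3^{−44} = 1117316416086113363120/984770902183611232881.
As a reduced fraction: E[X] = 1117316416086113363120/984770902183611232881 ≈ 1.13460.
Is E[X] < 1? NO.
Since E[X] ≥ 1, the first-moment bound is inconclusive at n = 581; it does NOT by itself certify R_3(10) > 581.

E[X] = 1117316416086113363120/984770902183611232881 ≈ 1.13460; E[X] ≥ 1; first-moment method inconclusive here.


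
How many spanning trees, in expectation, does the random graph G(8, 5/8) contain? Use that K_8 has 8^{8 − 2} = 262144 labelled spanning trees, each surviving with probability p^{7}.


K_8 has 8^{8 − 2} = 262144 labelled spanning trees.
For each such spanning tree H, let X_H = 1 if all 7 edges of H are present in G. Then P[X_H = 1] = p^{7} = (5/8)^{7} = 78125/2097152.
By linearity: E[X] = Σ_H E[X_H] = 262144 · p^{7} = 262144 · 78125/2097152 = 78125/8.
Numerically: E[X] ≈ 9765.6.

E[X] = 262144 · (5/8)^{7} = 78125/8 ≈ 9765.6.


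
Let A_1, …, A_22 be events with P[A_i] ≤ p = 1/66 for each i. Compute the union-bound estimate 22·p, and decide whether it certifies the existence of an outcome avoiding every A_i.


Union bound: P[∪_{i=1}^{22} A_i] ≤ Σ_i P[A_i] ≤ 22·p = 22·(1/66) = 1/3.
Numerically: 1/3 ≈ 0.3333.
Is 1/3 < 1? YES.
Since P[∪ A_i] ≤ 1/3 < 1, the complement has P[∩ A_i^c] ≥ 1 − 1/3 = 2/3 > 0, so some outcome avoids every A_i.

22·p = 1/3 ≈ 0.3333; existence CERTIFIED by the union bound.


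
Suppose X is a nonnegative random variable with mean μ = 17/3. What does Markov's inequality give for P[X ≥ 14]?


μ = E[X] = 17/3, a = 14.
Markov: P[X ≥ 14] ≤ μ/a = (17/3)/14 = 17/42.
Numerically: ≈ 0.405.
(Since a = 14 > μ = 5.667, the bound 17/42 is < 1 and informative.)

P[X ≥ 14] ≤ 17/42 ≈ 0.405.


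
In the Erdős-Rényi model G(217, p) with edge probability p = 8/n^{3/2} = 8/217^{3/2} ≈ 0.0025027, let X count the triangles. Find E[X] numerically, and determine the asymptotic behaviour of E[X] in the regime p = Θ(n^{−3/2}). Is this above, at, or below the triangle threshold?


Number of potential triangles: C(217, 3) = 1679580.
Each occurs with probability p³ ≈ (0.0025027)³ ≈ 1.5674769e-08.
By linearity: E[X] = C(217, 3)·p³ ≈ 1679580 · 1.5674769e-08 ≈ 0.02633.
Since α = 3/2 > 1, p = c/n^{3/2} = o(1/n) is below the triangle threshold p ~ 1/n. Asymptotically E[X] ~ (c³/6)·n^{3(1−α)} = (8³/6)·n^{-1.5} → 0, so by Markov's inequality G has no triangles w.h.p.

E[X] ≈ 0.02633; in regime p = Θ(1/n^{3/2}) E[X] tends to 0 (below the triangle threshold p ~ 1/n).


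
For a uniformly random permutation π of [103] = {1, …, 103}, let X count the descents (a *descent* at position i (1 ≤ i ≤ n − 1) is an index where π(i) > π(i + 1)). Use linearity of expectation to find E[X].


Write X = Σ X_I over i = 1, …, 102, with X_I the indicator of one descent.
There are 102 indicators.
For each fixed i, the pair (π(i), π(i+1)) is a uniformly random ordered pair of distinct values from {1, …, 103}; by symmetry P[π(i) > π(i+1)] = 1/2.
By linearity: E[X] = 102 · (1/2) = (103 − 1) · (1/2) = 51 ≈ 51.0000.

E[X] = 51 = 51.0000.


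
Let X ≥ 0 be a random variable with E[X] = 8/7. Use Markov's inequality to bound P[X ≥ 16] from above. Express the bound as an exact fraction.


μ = E[X] = 8/7, a = 16.
Markov: P[X ≥ 16] ≤ μ/a = (8/7)/16 = 1/14.
Numerically: ≈ 0.07143.
(Since a = 16 > μ = 1.14286, the bound 1/14 is < 1 and informative.)

P[X ≥ 16] ≤ 1/14 ≈ 0.07143.


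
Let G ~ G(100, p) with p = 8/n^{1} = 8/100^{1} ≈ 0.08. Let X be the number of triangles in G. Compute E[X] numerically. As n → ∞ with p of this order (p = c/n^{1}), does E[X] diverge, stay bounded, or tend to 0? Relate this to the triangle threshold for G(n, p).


Number of potential triangles: C(100, 3) = 161700.
Each occurs with probability p³ ≈ (0.08)³ ≈ 5.1200000e-04.
By linearity: E[X] = C(100, 3)·p³ ≈ 161700 · 5.1200000e-04 ≈ 82.79040.
Here α = 1, so p = 8/n is exactly at the triangle threshold p ~ 1/n. Asymptotically E[X] → c³/6 = 8³/6 = 256/3 ≈ 85.33333, a bounded constant. In this regime the triangle count is asymptotically Poisson(c³/6).

E[X] ≈ 82.79040; in regime p = Θ(1/n^{1}) E[X] stays bounded (at the triangle threshold p ~ 1/n).


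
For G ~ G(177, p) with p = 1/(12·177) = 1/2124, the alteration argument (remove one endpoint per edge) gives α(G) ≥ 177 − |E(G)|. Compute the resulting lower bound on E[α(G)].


E[|E(G)|] = C(177, 2)·p = 15576 · (1/2124) = 22/3.
E[α(G)] ≥ n − E[|E(G)|] = 177 − 22/3 = 509/3.
Numerically: ≈ 169.667.
(This is only a lower bound; the true E[α(G)] may be larger.)

E[α(G)] ≥ 509/3 ≈ 169.667.


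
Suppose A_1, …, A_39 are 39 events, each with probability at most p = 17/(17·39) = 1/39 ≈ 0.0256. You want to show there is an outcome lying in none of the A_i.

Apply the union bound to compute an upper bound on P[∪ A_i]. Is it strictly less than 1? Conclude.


Union bound: P[∪_{i=1}^{39} A_i] ≤ Σ_i P[A_i] ≤ 39·p = 39·(1/39) = 1.
Numerically: 1 ≈ 1.0000.
Is 1 < 1? NO.
Since the bound 1 is ≥ 1, the union bound is uninformative here; it does NOT by itself certify existence.

39·p = 1 ≈ 1.0000; existence NOT certified by the union bound.


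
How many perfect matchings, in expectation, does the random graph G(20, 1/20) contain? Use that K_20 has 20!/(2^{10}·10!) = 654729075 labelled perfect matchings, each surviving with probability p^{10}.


K_20 has 20!/(2^{10}·10!) = 654729075 labelled perfect matchings.
For each such perfect matching H, let X_H = 1 if all 10 edges of H are present in G. Then P[X_H = 1] = p^{10} = (1/20)^{10} = 1/10240000000000.
By linearity of expectation: E[X] = Σ_H E[X_H] = 654729075 · p^{10} = 654729075 · 1/10240000000000 = 26189163/409600000000.
Numerically: E[X] ≈ 6.39e-05.

E[X] = 654729075 · (1/20)^{10} = 26189163/409600000000 ≈ 6.39e-05.


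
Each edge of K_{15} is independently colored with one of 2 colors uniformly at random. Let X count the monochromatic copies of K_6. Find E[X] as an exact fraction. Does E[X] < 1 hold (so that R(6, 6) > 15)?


E[X] = C(15, 6) · 2^{1 − 15} = 5005 · 2^{−14} = 5005/16384.
As a reduced fraction: E[X] = 5005/16384 ≈ 0.3054810.
Is E[X] < 1? YES.
Since E[X] < 1, there exists a 2-coloring of K_{15} with no monochromatic K_6; hence R(6, 6) > 15.

E[X] = 5005/16384 ≈ 0.3054810; E[X] < 1, so R(6, 6) > 15.


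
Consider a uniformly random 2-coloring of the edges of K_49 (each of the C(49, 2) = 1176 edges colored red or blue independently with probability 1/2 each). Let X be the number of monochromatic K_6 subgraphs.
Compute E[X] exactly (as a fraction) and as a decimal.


Let X = Σ_S X_S over the C(49, 6) = 13983816 subsets S of size 6, where X_S = 1 if the K_6 on S is monochromatic.
For a fixed S, the K_6 on S has C(6, 2) = 15 edges. P[all 15 edges red] = (1/2)^15, and likewise for blue, so P[monochromatic] = 2·(1/2)^15 = 2^{1 − 15} = 1/16384.
Summing: E[X] = C(49, 6) · 2^{1 − 15} = 13983816 · 1/16384 = 1747977/2048.
Numerically: E[X] ≈ 853.5044.

E[X] = C(49,6)·2^(1−C(6,2)) = 1747977/2048 ≈ 853.5044.


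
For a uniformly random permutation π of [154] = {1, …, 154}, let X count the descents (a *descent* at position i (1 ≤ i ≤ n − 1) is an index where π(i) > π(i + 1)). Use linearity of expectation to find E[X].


Write X = Σ X_I over i = 1, …, 153, with X_I the indicator of one descent.
There are 153 indicators.
For each fixed i, the pair (π(i), π(i+1)) is a uniformly random ordered pair of distinct values from {1, …, 154}; by symmetry P[π(i) > π(i+1)] = 1/2.
By linearity: E[X] = 153 · (1/2) = (154 − 1) · (1/2) = 153/2 ≈ 76.50000.

E[X] = 153/2 = 76.50000.


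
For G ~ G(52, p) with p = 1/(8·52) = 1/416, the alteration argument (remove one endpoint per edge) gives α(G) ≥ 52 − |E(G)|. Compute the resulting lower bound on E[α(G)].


E[|E(G)|] = C(52, 2)·p = 1326 · (1/416) = 51/16.
E[α(G)] ≥ n − E[|E(G)|] = 52 − 51/16 = 781/16.
Numerically: ≈ 48.81250.
(This is only a lower bound; the true E[α(G)] may be larger.)

E[α(G)] ≥ 781/16 ≈ 48.81250.


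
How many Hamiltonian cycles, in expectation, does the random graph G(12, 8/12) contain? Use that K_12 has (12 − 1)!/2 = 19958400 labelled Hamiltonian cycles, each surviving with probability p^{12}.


K_12 has (12 − 1)!/2 = 19958400 labelled Hamiltonian cycles.
For each such Hamiltonian cycle H, let X_H = 1 if all 12 edges of H are present in G. Then P[X_H = 1] = p^{12} = (2/3)^{12} = 4096/531441.
By linearity of expectation: E[X] = Σ_H E[X_H] = 19958400 · p^{12} = 19958400 · 4096/531441 = 1009254400/6561.
Numerically: E[X] ≈ 153826.

E[X] = 19958400 · (2/3)^{12} = 1009254400/6561 ≈ 153826.


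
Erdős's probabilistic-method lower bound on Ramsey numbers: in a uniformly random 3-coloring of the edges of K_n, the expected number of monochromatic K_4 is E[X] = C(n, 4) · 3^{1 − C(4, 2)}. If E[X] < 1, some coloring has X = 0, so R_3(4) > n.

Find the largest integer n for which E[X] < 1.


We need C(n, 4) · 3^{1 − 6} < 1, i.e. C(n, 4) < 3^{6 − 1} = 243.
Check values of n near the boundary:
  n = 9: C(9, 4) = 126; 126 < 243? YES
  n = 10: C(10, 4) = 210; 210 < 243? YES
  n = 11: C(11, 4) = 330; 330 < 243? NO
The largest n with C(n, 4) < 243 is n = 10 (where E[X] = 70/81 ≈ 0.86420). Hence R_3(4) > 10, i.e. R_3(4) ≥ 11.

Largest n = 10; hence R_3(4) > 10.


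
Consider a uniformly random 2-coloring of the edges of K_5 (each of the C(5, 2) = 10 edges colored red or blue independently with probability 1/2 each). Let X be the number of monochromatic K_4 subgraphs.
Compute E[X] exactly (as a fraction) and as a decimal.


Let X = Σ_S X_S over the C(5, 4) = 5 subsets S of size 4, where X_S = 1 if the K_4 on S is monochromatic.
For a fixed S, the K_4 on S has C(4, 2) = 6 edges. P[all 6 edges red] = (1/2)^6, and likewise for blue, so P[monochromatic] = 2·(1/2)^6 = 2^{1 − 6} = 1/32.
Summing: E[X] = C(5, 4) · 2^{1 − 6} = 5 · 1/32 = 5/32.
Numerically: E[X] ≈ 0.1562.

E[X] = C(5,4)·2^(1−C(4,2)) = 5/32 ≈ 0.1562.


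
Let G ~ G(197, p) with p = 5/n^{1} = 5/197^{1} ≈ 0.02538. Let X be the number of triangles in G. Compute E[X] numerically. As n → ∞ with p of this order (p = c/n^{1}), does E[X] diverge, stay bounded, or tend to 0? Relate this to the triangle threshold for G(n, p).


Number of potential triangles: C(197, 3) = 1254890.
Each occurs with probability p³ ≈ (0.02538)³ ≈ 1.634976e-05.
By linearity: E[X] = C(197, 3)·p³ ≈ 1254890 · 1.634976e-05 ≈ 20.5171.
Here α = 1, so p = 5/n is exactly at the triangle threshold p ~ 1/n. Asymptotically E[X] → c³/6 = 5³/6 = 125/6 ≈ 20.8333, a bounded constant. In this regime the triangle count is asymptotically Poisson(c³/6).

E[X] ≈ 20.5171; in regime p = Θ(1/n^{1}) E[X] stays bounded (at the triangle threshold p ~ 1/n).


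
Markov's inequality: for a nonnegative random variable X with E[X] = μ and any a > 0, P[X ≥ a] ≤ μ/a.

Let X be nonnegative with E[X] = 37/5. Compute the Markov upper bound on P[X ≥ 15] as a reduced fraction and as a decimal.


μ = E[X] = 37/5, a = 15.
Markov: P[X ≥ 15] ≤ μ/a = (37/5)/15 = 37/75.
Numerically: ≈ 0.49333.
(Since a = 15 > μ = 7.40000, the bound 37/75 is < 1 and informative.)

P[X ≥ 15] ≤ 37/75 ≈ 0.49333.


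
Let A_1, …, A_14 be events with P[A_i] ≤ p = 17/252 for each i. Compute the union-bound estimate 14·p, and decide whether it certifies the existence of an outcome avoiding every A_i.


Union bound: P[∪_{i=1}^{14} A_i] ≤ Σ_i P[A_i] ≤ 14·p = 14·(17/252) = 17/18.
Numerically: 17/18 ≈ 0.94444.
Is 17/18 < 1? YES.
Since P[∪ A_i] ≤ 17/18 < 1, the complement has P[∩ A_i^c] ≥ 1 − 17/18 = 1/18 > 0, so some outcome avoids every A_i.

14·p = 17/18 ≈ 0.94444; existence CERTIFIED by the union bound.


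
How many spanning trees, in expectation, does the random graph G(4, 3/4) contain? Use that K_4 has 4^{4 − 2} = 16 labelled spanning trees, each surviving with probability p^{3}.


K_4 has 4^{4 − 2} = 16 labelled spanning trees.
For each such spanning tree H, let X_H = 1 if all 3 edges of H are present in G. Then P[X_H = 1] = p^{3} = (3/4)^{3} = 27/64.
By linearity of expectation: E[X] = Σ_H E[X_H] = 16 · p^{3} = 16 · 27/64 = 27/4.
Numerically: E[X] ≈ 6.75.

E[X] = 16 · (3/4)^{3} = 27/4 ≈ 6.75.


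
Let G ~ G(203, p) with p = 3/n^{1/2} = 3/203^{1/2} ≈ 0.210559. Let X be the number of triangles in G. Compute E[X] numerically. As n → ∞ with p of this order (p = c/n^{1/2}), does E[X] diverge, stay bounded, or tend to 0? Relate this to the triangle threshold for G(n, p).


Number of potential triangles: C(203, 3) = 1373701.
Each occurs with probability p³ ≈ (0.210559)³ ≈ 9.33511575e-03.
By linearity: E[X] = C(203, 3)·p³ ≈ 1373701 · 9.33511575e-03 ≈ 12823.657840.
Since α = 1/2 < 1, p = c/n^{1/2} ≫ 1/n is above the triangle threshold p ~ 1/n. Asymptotically E[X] ~ (c³/6)·n^{3(1−α)} = (3³/6)·n^{1.5} → ∞; triangles are abundant w.h.p.

E[X] ≈ 12823.657840; in regime p = Θ(1/n^{1/2}) E[X] diverges (above the triangle threshold p ~ 1/n).


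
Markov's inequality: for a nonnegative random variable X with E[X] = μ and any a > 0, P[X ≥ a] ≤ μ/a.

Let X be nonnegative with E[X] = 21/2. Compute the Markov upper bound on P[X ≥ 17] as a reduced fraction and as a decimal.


μ = E[X] = 21/2, a = 17.
Markov: P[X ≥ 17] ≤ μ/a = (21/2)/17 = 21/34.
Numerically: ≈ 0.6176.
(Since a = 17 > μ = 10.5000, the bound 21/34 is < 1 and informative.)

P[X ≥ 17] ≤ 21/34 ≈ 0.6176.


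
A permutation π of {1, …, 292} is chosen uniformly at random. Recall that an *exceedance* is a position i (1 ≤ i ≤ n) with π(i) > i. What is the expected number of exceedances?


Write X = Σ_{i=1}^{292} X_i, where X_i = 1_{π(i) > i}.
For each fixed i, π(i) is uniform over {1, …, 292} (marginal of a uniform permutation), so P[π(i) > i] = (n − i)/n. Summing: Σ_{i=1}^{292} (n − i)/n = (0 + 1 + … + 291)/292 = 292(292 − 1)/(2·292) = (292 − 1)/2.
Hence E[X] = Σ_{i=1}^{292} (292 − i)/292 = 291/2 ≈ 145.500.

E[X] = 291/2 = 145.500.


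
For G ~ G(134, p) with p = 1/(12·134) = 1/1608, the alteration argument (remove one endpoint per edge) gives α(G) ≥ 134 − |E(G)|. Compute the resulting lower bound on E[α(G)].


E[|E(G)|] = C(134, 2)·p = 8911 · (1/1608) = 133/24.
E[α(G)] ≥ n − E[|E(G)|] = 134 − 133/24 = 3083/24.
Numerically: ≈ 128.4583.
(This is only a lower bound; the true E[α(G)] may be larger.)

E[α(G)] ≥ 3083/24 ≈ 128.4583.


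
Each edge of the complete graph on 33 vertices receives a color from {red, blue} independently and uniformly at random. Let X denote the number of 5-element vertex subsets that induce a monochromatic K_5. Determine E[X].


Let X = Σ_S X_S over the C(33, 5) = 237336 subsets S of size 5, where X_S = 1 if the K_5 on S is monochromatic.
For a fixed S, the K_5 on S has C(5, 2) = 10 edges. P[all 10 edges red] = (1/2)^10, and likewise for blue, so P[monochromatic] = 2·(1/2)^10 = 2^{1 − 10} = 1/512.
By linearity: E[X] = C(33, 5) · 2^{1 − 10} = 237336 · 1/512 = 29667/64.
Numerically: E[X] ≈ 463.5469.

E[X] = C(33,5)·2^(1−C(5,2)) = 29667/64 ≈ 463.5469.


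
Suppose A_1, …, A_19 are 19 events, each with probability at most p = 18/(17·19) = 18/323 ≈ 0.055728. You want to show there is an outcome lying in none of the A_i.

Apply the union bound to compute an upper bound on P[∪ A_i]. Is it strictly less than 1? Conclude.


Union bound: P[∪_{i=1}^{19} A_i] ≤ Σ_i P[A_i] ≤ 19·p = 19·(18/323) = 18/17.
Numerically: 18/17 ≈ 1.058824.
Is 18/17 < 1? NO.
Since the bound 18/17 is ≥ 1, the union bound is uninformative here; it does NOT by itself certify existence.

19·p = 18/17 ≈ 1.058824; existence NOT certified by the union bound.


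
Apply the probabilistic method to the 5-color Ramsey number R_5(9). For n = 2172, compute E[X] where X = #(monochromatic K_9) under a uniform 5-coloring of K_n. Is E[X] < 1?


E[X] = C(2172, 9) · 5^{1 − 36} = 2915866900084148060642020 · 5^{−35} = 2915866900084148060642020/2910383045673370361328125.
As a reduced fraction: E[X] = 583173380016829612128404/582076609134674072265625 ≈ 1.00188.
Is E[X] < 1? NO.
Since E[X] ≥ 1, the first-moment bound is inconclusive at n = 2172; it does NOT by itself certify R_5(9) > 2172.

E[X] = 583173380016829612128404/582076609134674072265625 ≈ 1.00188; E[X] ≥ 1; first-moment method inconclusive here.


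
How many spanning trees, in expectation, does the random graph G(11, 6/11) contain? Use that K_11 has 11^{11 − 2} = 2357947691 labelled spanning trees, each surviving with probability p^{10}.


K_11 has 11^{11 − 2} = 2357947691 labelled spanning trees.
For each such spanning tree H, let X_H = 1 if all 10 edges of H are present in G. Then P[X_H = 1] = p^{10} = (6/11)^{10} = 60466176/25937424601.
By linearity of expectation: E[X] = Σ_H E[X_H] = 2357947691 · p^{10} = 2357947691 · 60466176/25937424601 = 60466176/11.
Numerically: E[X] ≈ 5.49693e+06.

E[X] = 2357947691 · (6/11)^{10} = 60466176/11 ≈ 5.49693e+06.


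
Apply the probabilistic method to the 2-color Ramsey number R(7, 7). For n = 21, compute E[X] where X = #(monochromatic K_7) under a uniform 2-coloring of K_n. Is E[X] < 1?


E[X] = C(21, 7) · 2^{1 − 21} = 116280 · 2^{−20} = 116280/1048576.
As a reduced fraction: E[X] = 14535/131072 ≈ 0.111.
Is E[X] < 1? YES.
Since E[X] < 1, there exists a 2-coloring of K_{21} with no monochromatic K_7; hence R(7, 7) > 21.

E[X] = 14535/131072 ≈ 0.111; E[X] < 1, so R(7, 7) > 21.


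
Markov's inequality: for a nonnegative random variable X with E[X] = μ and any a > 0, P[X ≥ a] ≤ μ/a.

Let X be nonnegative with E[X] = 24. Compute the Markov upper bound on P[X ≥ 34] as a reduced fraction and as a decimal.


μ = E[X] = 24, a = 34.
Markov: P[X ≥ 34] ≤ μ/a = (24)/34 = 12/17.
Numerically: ≈ 0.706.
(Since a = 34 > μ = 24.000, the bound 12/17 is < 1 and informative.)

P[X ≥ 34] ≤ 12/17 ≈ 0.706.


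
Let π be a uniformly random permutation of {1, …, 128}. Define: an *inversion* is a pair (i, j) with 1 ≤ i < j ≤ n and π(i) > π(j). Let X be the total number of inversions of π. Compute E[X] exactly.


Write X = Σ X_I over the C(128, 2) = 8128 pairs i < j, with X_I the indicator of one inversion.
There are 8128 indicators.
For each fixed pair i < j, the values π(i) and π(j) are two distinct elements of {1, …, 128} in uniformly random order; by symmetry P[π(i) > π(j)] = 1/2.
By linearity: E[X] = 8128 · (1/2) = C(128, 2) · (1/2) = 8128/2 = 4064 ≈ 4064.000000.

E[X] = 4064 = 4064.000000.


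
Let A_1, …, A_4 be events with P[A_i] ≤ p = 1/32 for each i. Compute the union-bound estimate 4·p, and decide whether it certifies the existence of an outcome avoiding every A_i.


Union bound: P[∪_{i=1}^{4} A_i] ≤ Σ_i P[A_i] ≤ 4·p = 4·(1/32) = 1/8.
Numerically: 1/8 ≈ 0.125.
Is 1/8 < 1? YES.
Since P[∪ A_i] ≤ 1/8 < 1, the complement has P[∩ A_i^c] ≥ 1 − 1/8 = 7/8 > 0, so some outcome avoids every A_i.

4·p = 1/8 ≈ 0.125; existence CERTIFIED by the union bound.


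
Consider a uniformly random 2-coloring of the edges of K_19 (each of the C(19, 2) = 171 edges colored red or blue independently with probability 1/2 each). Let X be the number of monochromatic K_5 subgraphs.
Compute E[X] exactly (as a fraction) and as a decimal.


Let X = Σ_S X_S over the C(19, 5) = 11628 subsets S of size 5, where X_S = 1 if the K_5 on S is monochromatic.
For a fixed S, the K_5 on S has C(5, 2) = 10 edges. P[all 10 edges red] = (1/2)^10, and likewise for blue, so P[monochromatic] = 2·(1/2)^10 = 2^{1 − 10} = 1/512.
Summing: E[X] = C(19, 5) · 2^{1 − 10} = 11628 · 1/512 = 2907/128.
Numerically: E[X] ≈ 22.7109.

E[X] = C(19,5)·2^(1−C(5,2)) = 2907/128 ≈ 22.7109.


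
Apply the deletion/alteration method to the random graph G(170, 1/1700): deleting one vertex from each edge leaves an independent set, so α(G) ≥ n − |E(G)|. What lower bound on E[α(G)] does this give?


E[|E(G)|] = C(170, 2)·p = 14365 · (1/1700) = 169/20.
E[α(G)] ≥ n − E[|E(G)|] = 170 − 169/20 = 3231/20.
Numerically: ≈ 161.550000.
(This is only a lower bound; the true E[α(G)] may be larger.)

E[α(G)] ≥ 3231/20 ≈ 161.550000.


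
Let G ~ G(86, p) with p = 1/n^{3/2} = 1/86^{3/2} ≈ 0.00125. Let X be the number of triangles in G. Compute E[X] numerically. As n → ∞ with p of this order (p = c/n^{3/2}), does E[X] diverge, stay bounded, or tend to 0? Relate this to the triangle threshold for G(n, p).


Number of potential triangles: C(86, 3) = 102340.
Each occurs with probability p³ ≈ (0.00125)³ ≈ 1.97132e-09.
By linearity: E[X] = C(86, 3)·p³ ≈ 102340 · 1.97132e-09 ≈ 0.000.
Since α = 3/2 > 1, p = c/n^{3/2} = o(1/n) is below the triangle threshold p ~ 1/n. Asymptotically E[X] ~ (c³/6)·n^{3(1−α)} = (1³/6)·n^{-1.5} → 0, so by Markov's inequality G has no triangles w.h.p.

E[X] ≈ 0.000; in regime p = Θ(1/n^{3/2}) E[X] tends to 0 (below the triangle threshold p ~ 1/n).


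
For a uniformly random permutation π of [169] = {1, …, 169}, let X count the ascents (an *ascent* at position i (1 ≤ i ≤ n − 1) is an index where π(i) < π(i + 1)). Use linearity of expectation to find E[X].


Write X = Σ X_I over i = 1, …, 168, with X_I the indicator of one ascent.
There are 168 indicators.
For each fixed i, the pair (π(i), π(i+1)) is a uniformly random ordered pair of distinct values from {1, …, 169}; by symmetry P[π(i) < π(i+1)] = 1/2.
By linearity: E[X] = 168 · (1/2) = (169 − 1) · (1/2) = 84 ≈ 84.000.

E[X] = 84 = 84.000.


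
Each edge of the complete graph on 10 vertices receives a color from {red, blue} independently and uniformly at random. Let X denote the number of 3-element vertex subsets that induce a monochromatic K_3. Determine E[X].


Let X = Σ_S X_S over the C(10, 3) = 120 subsets S of size 3, where X_S = 1 if the K_3 on S is monochromatic.
For a fixed S, the K_3 on S has C(3, 2) = 3 edges. P[all 3 edges red] = (1/2)^3, and likewise for blue, so P[monochromatic] = 2·(1/2)^3 = 2^{1 − 3} = 1/4.
Summing: E[X] = C(10, 3) · 2^{1 − 3} = 120 · 1/4 = 30.
Numerically: E[X] ≈ 30.000000.

E[X] = C(10,3)·2^(1−C(3,2)) = 30 ≈ 30.000000.


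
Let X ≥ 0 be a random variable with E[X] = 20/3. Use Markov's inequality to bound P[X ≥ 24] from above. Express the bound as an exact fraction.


μ = E[X] = 20/3, a = 24.
Markov: P[X ≥ 24] ≤ μ/a = (20/3)/24 = 5/18.
Numerically: ≈ 0.27778.
(Since a = 24 > μ = 6.66667, the bound 5/18 is < 1 and informative.)

P[X ≥ 24] ≤ 5/18 ≈ 0.27778.


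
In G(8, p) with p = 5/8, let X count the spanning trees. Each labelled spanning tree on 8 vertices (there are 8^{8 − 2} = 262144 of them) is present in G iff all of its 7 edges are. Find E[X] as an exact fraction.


K_8 has 8^{8 − 2} = 262144 labelled spanning trees.
For each such spanning tree H, let X_H = 1 if all 7 edges of H are present in G. Then P[X_H = 1] = p^{7} = (5/8)^{7} = 78125/2097152.
By linearity: E[X] = Σ_H E[X_H] = 262144 · p^{7} = 262144 · 78125/2097152 = 78125/8.
Numerically: E[X] ≈ 9765.62.

E[X] = 262144 · (5/8)^{7} = 78125/8 ≈ 9765.62.


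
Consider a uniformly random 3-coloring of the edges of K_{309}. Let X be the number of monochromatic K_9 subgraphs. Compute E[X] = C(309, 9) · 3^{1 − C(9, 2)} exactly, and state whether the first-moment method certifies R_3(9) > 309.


E[X] = C(309, 9) · 3^{1 − 36} = 62920976643980686 · 3^{−35} = 62920976643980686/50031545098999707.
As a reduced fraction: E[X] = 62920976643980686/50031545098999707 ≈ 1.257626.
Is E[X] < 1? NO.
Since E[X] ≥ 1, the first-moment bound is inconclusive at n = 309; it does NOT by itself certify R_3(9) > 309.

E[X] = 62920976643980686/50031545098999707 ≈ 1.257626; E[X] ≥ 1; first-moment method inconclusive here.


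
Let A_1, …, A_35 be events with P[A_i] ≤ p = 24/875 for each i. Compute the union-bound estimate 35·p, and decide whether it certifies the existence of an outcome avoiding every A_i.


Union bound: P[∪_{i=1}^{35} A_i] ≤ Σ_i P[A_i] ≤ 35·p = 35·(24/875) = 24/25.
Numerically: 24/25 ≈ 0.9600.
Is 24/25 < 1? YES.
Since P[∪ A_i] ≤ 24/25 < 1, the complement has P[∩ A_i^c] ≥ 1 − 24/25 = 1/25 > 0, so some outcome avoids every A_i.

35·p = 24/25 ≈ 0.9600; existence CERTIFIED by the union bound.


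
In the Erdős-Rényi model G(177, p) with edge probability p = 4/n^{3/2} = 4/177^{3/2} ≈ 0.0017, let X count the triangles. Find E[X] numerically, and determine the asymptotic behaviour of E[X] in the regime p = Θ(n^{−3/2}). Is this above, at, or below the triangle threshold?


Number of potential triangles: C(177, 3) = 908600.
Each occurs with probability p³ ≈ (0.0017)³ ≈ 4.90118e-09.
By linearity: E[X] = C(177, 3)·p³ ≈ 908600 · 4.90118e-09 ≈ 0.004.
Since α = 3/2 > 1, p = c/n^{3/2} = o(1/n) is below the triangle threshold p ~ 1/n. Asymptotically E[X] ~ (c³/6)·n^{3(1−α)} = (4³/6)·n^{-1.5} → 0, so by Markov's inequality G has no triangles w.h.p.

E[X] ≈ 0.004; in regime p = Θ(1/n^{3/2}) E[X] tends to 0 (below the triangle threshold p ~ 1/n).


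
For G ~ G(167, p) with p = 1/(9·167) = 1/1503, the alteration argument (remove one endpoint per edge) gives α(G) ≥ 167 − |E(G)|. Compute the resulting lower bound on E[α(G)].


E[|E(G)|] = C(167, 2)·p = 13861 · (1/1503) = 83/9.
E[α(G)] ≥ n − E[|E(G)|] = 167 − 83/9 = 1420/9.
Numerically: ≈ 157.778.
(This is only a lower bound; the true E[α(G)] may be larger.)

E[α(G)] ≥ 1420/9 ≈ 157.778.
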